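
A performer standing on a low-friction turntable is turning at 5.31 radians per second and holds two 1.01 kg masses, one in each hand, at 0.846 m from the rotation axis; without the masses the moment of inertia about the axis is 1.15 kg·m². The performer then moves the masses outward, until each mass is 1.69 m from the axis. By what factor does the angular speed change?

ω₂/ω₁ ≈ 0.375

With no external torque about the axis, L is conserved: I₁ω₁ = I₂ω₂.
I₁ = 1.15 + 2(1.01)(0.846)² = 2.596 kg·m²; I₂ = 1.15 + 2(1.01)(1.69)² = 6.919 kg·m².
ω₂/ω₁ = I₁/I₂ = 2.596 / 6.919 = 0.3751.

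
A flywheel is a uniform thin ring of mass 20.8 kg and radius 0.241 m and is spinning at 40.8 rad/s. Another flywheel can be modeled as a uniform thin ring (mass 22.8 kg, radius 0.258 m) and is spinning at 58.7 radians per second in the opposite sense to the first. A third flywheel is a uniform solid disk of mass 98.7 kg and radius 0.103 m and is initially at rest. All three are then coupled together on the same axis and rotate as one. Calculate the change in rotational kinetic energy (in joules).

ΔKE ≈ -3380 J

No external torque acts about the common axis, so total angular momentum is conserved.
Moments of inertia: I_A = (20.8)(0.241)² = 1.208 kg·m²; I_B = (22.8)(0.258)² = 1.518 kg·m²; I_C = ½(98.7)(0.103)² = 0.5236 kg·m².
Taking A's sense as positive: L = (1.208)(40.8) − (1.518)(58.7) = -39.80 kg·m²·rad/s.
Combined I = 1.208 + 1.518 + 0.5236 = 3.249 kg·m².
ω_f = L / I = -39.80 / 3.249 = -12.25 rad/s.
KE_i = ½ΣIω² = 3620 J; KE_f = ½(3.249)(12.25)² = 243.7 J.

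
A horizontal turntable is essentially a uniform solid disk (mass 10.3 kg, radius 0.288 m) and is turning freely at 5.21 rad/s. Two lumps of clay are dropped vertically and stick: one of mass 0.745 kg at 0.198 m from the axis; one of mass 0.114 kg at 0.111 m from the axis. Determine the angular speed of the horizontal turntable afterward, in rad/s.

No external torque acts about the axis; L_before = L_after.
I_p = ½(10.3)(0.288)² = 0.4272 kg·m².
Added inertia Σmr² = (0.745)(0.198)² + (0.114)(0.111)² = 0.03061 kg·m²; I_f = 0.4272 + 0.03061 = 0.4578 kg·m².
ω_f = I_p ω_i / I_f = (0.4272)(5.21) / 0.4578 = 4.862 rad/s.

ω_f ≈ 4.86 rad/s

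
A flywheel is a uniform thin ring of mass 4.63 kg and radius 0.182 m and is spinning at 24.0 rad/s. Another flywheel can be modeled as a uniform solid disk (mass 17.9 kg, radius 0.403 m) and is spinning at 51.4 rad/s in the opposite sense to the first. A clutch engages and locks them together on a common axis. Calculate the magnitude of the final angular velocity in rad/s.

|ω_f| ≈ 44.2 rad/s

No external torque acts about the common axis, so total angular momentum is conserved.
Moments of inertia: I_A = (4.63)(0.182)² = 0.1534 kg·m²; I_B = ½(17.9)(0.403)² = 1.454 kg·m².
Taking A's sense as positive: L = (0.1534)(24.0) − (1.454)(51.4) = -71.03 kg·m²·rad/s.
Combined I = 0.1534 + 1.454 = 1.607 kg·m².
ω_f = L / I = -71.03 / 1.607 = -44.20 rad/s.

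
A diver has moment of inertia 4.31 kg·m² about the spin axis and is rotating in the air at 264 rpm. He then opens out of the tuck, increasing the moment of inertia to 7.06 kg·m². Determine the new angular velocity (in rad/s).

Angular momentum about the spin axis is conserved since the torque about it is zero.
ω₂ = I₁ω₁ / I₂ = (4.310)(264 rpm) / (7.060) = 161.2 rpm = 16.88 rad/s.

ω₂ ≈ 16.9 rad/s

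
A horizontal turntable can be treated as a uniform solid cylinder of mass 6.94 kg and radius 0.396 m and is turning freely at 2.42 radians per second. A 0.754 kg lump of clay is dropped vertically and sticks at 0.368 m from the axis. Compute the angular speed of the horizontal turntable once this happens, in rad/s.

ω_f ≈ 2.04 rad/s

The added mass arrives with no angular momentum about the axis, and any external torque about the axis is negligible, so the system's angular momentum is conserved.
I_p = ½(6.94)(0.396)² = 0.5442 kg·m².
Added inertia Σmr² = (0.754)(0.368)² = 0.1021 kg·m²; I_f = 0.5442 + 0.1021 = 0.6463 kg·m².
ω_f = I_p ω_i / I_f = (0.5442)(2.42) / 0.6463 = 2.038 rad/s.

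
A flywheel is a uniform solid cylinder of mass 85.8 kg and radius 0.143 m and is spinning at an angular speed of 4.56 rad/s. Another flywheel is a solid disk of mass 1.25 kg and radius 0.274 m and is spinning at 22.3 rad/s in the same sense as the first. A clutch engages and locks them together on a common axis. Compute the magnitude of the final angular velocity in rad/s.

|ω_f| ≈ 5.46 rad/s

No external torque acts about the common axis, so total angular momentum is conserved.
Moments of inertia: I_A = ½(85.8)(0.143)² = 0.8773 kg·m²; I_B = ½(1.25)(0.274)² = 0.04692 kg·m².
Taking A's sense as positive: L = (0.8773)(4.56) + (0.04692)(22.3) = 5.047 kg·m²·rad/s.
Combined I = 0.8773 + 0.04692 = 0.9242 kg·m².
ω_f = L / I = 5.047 / 0.9242 = 5.461 rad/s.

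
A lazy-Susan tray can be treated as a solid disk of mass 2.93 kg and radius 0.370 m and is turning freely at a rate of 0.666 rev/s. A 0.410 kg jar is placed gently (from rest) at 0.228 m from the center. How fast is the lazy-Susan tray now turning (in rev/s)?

The added mass arrives with no angular momentum about the center, and any external torque about the center is negligible, so the system's angular momentum is conserved.
I_p = ½(2.93)(0.370)² = 0.2006 kg·m².
Added inertia Σmr² = (0.410)(0.228)² = 0.02131 kg·m²; I_f = 0.2006 + 0.02131 = 0.2219 kg·m².
ω_f = I_p ω_i / I_f = (0.2006)(0.666) / 0.2219 = 0.6020 rev/s.

ω_f ≈ 0.602 rev/s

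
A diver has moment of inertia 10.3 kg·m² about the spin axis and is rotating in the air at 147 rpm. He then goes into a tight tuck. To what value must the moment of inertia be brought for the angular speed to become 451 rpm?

I₂ ≈ 3.36 kg·m²

Angular momentum about the spin axis is conserved since the torque about it is zero.
I₂ = I₁ω₁ / ω₂ = (10.3)(147) / (451) = 3.357 kg·m².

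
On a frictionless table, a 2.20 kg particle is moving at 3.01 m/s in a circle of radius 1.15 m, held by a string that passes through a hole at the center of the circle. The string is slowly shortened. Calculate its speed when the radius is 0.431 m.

Central (radial) force ⇒ zero torque about the center ⇒ m v r is constant.
v₂ = v₁ r₁ / r₂ = (3.01)(1.15) / (0.431) = 8.031 m/s.

v₂ ≈ 8.03 m/s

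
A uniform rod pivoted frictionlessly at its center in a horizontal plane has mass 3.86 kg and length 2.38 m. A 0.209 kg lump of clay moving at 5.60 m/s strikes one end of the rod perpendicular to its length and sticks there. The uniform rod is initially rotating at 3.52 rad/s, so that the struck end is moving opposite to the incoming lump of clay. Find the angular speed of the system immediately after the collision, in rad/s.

|ω_f| ≈ 2.37 rad/s

About the pivot the impulsive forces during the collision are internal, so angular momentum about that axis is conserved.
I_p = (1/12)(3.86)(2.38)² = 1.822 kg·m². Taking the sense of the lump of clay's angular momentum as positive, L_{lump} = m v R = (0.209)(5.60)(2.38/2) = 1.393 kg·m²/s.
L_i = −I_p ω_p + m v R = −(1.822)(3.52) + 1.393 = -5.021 kg·m²/s.
After sticking, I_f = I_p + m R² = 1.822 + (0.209)(2.38/2)² = 2.118 kg·m².
ω_f = L_i / I_f = -5.021 / 2.118 = -2.371 rad/s.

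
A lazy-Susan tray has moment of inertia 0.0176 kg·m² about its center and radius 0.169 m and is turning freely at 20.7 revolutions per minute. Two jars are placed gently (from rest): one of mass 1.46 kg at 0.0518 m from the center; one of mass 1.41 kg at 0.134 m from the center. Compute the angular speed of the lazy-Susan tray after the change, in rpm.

ω_f ≈ 7.78 rpm

The added mass arrives with no angular momentum about the center, and any external torque about the center is negligible, so the system's angular momentum is conserved.
Added inertia Σmr² = (1.46)(0.0518)² + (1.41)(0.134)² = 0.02924 kg·m²; I_f = 0.01760 + 0.02924 = 0.04684 kg·m².
ω_f = I_p ω_i / I_f = (0.01760)(20.7) / 0.04684 = 7.779 rpm.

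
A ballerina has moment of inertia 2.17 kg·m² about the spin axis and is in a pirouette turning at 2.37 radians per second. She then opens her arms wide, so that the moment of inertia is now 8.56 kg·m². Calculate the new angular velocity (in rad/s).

ω₂ ≈ 0.601 rad/s

Angular momentum about the spin axis is conserved since the torque about it is zero.
ω₂ = I₁ω₁ / I₂ = (2.170)(2.37 rad/s) / (8.560) = 0.6008 rad/s.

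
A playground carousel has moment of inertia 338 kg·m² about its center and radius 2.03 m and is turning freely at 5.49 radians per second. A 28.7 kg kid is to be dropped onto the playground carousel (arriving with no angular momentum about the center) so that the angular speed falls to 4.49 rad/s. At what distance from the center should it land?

The added mass arrives with no angular momentum about the center, and any external torque about the center is negligible, so the system's angular momentum is conserved.
I_p ω_i = (I_p + m r²) ω_f ⇒ m r² = I_p(ω_i/ω_f − 1) = 338.0(5.49/4.49 − 1) = 75.28 kg·m².
r = √(75.28/28.7) = 1.620 m.

r ≈ 1.62 m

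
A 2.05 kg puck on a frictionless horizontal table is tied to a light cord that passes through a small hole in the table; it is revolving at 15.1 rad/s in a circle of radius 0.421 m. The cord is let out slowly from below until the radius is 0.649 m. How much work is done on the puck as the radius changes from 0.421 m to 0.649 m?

No torque about the axis ⇒ m r₁² ω₁ = m r₂² ω₂.
ω₂ = ω₁ (r₁/r₂)² = (15.1)(0.421/0.649)² = 6.354 rad/s.
W = ΔKE = ½m(v₂² − v₁²) = -23.99 J.

W ≈ -24.0 J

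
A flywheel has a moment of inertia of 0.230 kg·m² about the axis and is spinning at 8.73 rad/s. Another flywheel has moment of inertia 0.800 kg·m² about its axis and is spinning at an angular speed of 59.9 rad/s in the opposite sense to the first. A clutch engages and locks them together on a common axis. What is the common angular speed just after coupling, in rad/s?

The coupling torques are internal; angular momentum about the shared axis is conserved.
Taking A's sense as positive: L = (0.2300)(8.73) − (0.8000)(59.9) = -45.91 kg·m²·rad/s.
Combined I = 0.2300 + 0.8000 = 1.030 kg·m².
ω_f = L / I = -45.91 / 1.030 = -44.57 rad/s.

|ω_f| ≈ 44.6 rad/s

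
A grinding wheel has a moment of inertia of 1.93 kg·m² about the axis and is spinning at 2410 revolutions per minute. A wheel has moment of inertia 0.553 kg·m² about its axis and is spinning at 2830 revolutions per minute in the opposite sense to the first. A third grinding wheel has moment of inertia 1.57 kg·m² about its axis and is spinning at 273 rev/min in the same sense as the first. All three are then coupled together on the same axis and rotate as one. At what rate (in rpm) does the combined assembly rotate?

The coupling torques are internal; angular momentum about the shared axis is conserved.
Taking A's sense as positive: L = (1.930)(2410) − (0.5530)(2830) + (1.570)(273) = 3515 kg·m²·rpm.
Combined I = 1.930 + 0.5530 + 1.570 = 4.053 kg·m².
ω_f = L / I = 3515 / 4.053 = 867.2 rpm.

|ω_f| ≈ 867 rpm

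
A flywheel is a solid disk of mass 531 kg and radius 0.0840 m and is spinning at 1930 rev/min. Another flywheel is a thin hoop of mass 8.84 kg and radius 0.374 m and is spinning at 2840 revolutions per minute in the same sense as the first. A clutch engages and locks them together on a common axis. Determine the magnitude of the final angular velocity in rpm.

|ω_f| ≈ 2290 rpm

No external torque acts about the common axis, so total angular momentum is conserved.
Moments of inertia: I_A = ½(531)(0.0840)² = 1.873 kg·m²; I_B = (8.84)(0.374)² = 1.237 kg·m².
Taking A's sense as positive: L = (1.873)(1930) + (1.237)(2840) = 7127 kg·m²·rpm.
Combined I = 1.873 + 1.237 = 3.110 kg·m².
ω_f = L / I = 7127 / 3.110 = 2292 rpm.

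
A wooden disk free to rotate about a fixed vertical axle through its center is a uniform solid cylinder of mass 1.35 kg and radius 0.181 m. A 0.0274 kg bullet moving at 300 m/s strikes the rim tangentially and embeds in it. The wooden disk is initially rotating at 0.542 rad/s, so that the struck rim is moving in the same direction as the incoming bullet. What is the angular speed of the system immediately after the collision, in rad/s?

About the axle the impulsive forces during the collision are internal, so angular momentum about that axis is conserved.
I_p = ½(1.35)(0.181)² = 0.02211 kg·m². Taking the sense of the bullet's angular momentum as positive, L_{bullet} = m v R = (0.0274)(300)(0.181) = 1.488 kg·m²/s.
L_i = +I_p ω_p + m v R = +(0.02211)(0.542) + 1.488 = 1.500 kg·m²/s.
After sticking, I_f = I_p + m R² = 0.02211 + (0.0274)(0.181)² = 0.02301 kg·m².
ω_f = L_i / I_f = 1.500 / 0.02301 = 65.18 rad/s.

|ω_f| ≈ 65.2 rad/s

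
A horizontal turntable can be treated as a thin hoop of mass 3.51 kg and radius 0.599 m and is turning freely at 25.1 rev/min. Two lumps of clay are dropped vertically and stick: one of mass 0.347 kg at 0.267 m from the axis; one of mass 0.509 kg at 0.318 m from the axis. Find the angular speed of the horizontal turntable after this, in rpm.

ω_f ≈ 23.7 rpm

The added mass arrives with no angular momentum about the axis, and any external torque about the axis is negligible, so the system's angular momentum is conserved.
I_p = (3.51)(0.599)² = 1.259 kg·m².
Added inertia Σmr² = (0.347)(0.267)² + (0.509)(0.318)² = 0.07621 kg·m²; I_f = 1.259 + 0.07621 = 1.336 kg·m².
ω_f = I_p ω_i / I_f = (1.259)(25.1) / 1.336 = 23.67 rpm.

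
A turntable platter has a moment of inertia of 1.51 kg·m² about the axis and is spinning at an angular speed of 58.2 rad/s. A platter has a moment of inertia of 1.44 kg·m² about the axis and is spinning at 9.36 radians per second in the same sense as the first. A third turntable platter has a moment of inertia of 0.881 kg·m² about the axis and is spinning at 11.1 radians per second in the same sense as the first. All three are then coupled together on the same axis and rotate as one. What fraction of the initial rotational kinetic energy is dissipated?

fraction ≈ 0.397

The coupling torques are internal; angular momentum about the shared axis is conserved.
Taking A's sense as positive: L = (1.510)(58.2) + (1.440)(9.36) + (0.8810)(11.1) = 111.1 kg·m²·rad/s.
Combined I = 1.510 + 1.440 + 0.8810 = 3.831 kg·m².
ω_f = L / I = 111.1 / 3.831 = 29.01 rad/s.
KE_i = ½ΣIω² = 2675 J; KE_f = ½(3.831)(29.01)² = 1612 J.
Fraction dissipated = (KE_i − KE_f)/KE_i = 0.3973.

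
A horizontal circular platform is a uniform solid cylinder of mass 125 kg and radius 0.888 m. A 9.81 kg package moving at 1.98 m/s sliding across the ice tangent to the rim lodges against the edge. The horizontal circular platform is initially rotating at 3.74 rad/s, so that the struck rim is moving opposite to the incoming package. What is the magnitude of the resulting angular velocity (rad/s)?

About the central axle the impulsive forces during the collision are internal, so angular momentum about that axis is conserved.
I_p = ½(125)(0.888)² = 49.28 kg·m². Taking the sense of the package's angular momentum as positive, L_{package} = m v R = (9.81)(1.98)(0.888) = 17.25 kg·m²/s.
L_i = −I_p ω_p + m v R = −(49.28)(3.74) + 17.25 = -167.1 kg·m²/s.
After sticking, I_f = I_p + m R² = 49.28 + (9.81)(0.888)² = 57.02 kg·m².
ω_f = L_i / I_f = -167.1 / 57.02 = -2.930 rad/s.

|ω_f| ≈ 2.93 rad/s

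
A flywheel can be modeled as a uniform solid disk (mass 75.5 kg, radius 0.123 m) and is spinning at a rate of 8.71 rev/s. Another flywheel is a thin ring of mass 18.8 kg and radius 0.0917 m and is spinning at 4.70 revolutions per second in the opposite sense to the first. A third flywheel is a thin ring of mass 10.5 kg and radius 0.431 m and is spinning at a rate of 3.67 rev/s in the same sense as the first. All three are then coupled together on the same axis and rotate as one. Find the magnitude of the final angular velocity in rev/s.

|ω_f| ≈ 4.25 rev/s

No external torque acts about the common axis, so total angular momentum is conserved.
Moments of inertia: I_A = ½(75.5)(0.123)² = 0.5711 kg·m²; I_B = (18.8)(0.0917)² = 0.1581 kg·m²; I_C = (10.5)(0.431)² = 1.950 kg·m².
Taking A's sense as positive: L = (0.5711)(8.71) − (0.1581)(4.70) + (1.950)(3.67) = 11.39 kg·m²·rev/s.
Combined I = 0.5711 + 0.1581 + 1.950 = 2.680 kg·m².
ω_f = L / I = 11.39 / 2.680 = 4.250 rev/s.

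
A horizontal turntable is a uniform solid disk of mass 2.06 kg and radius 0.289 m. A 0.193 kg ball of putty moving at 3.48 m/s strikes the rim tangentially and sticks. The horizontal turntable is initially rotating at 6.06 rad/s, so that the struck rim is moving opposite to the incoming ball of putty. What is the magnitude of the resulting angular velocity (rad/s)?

|ω_f| ≈ 3.20 rad/s

About the axle the impulsive forces during the collision are internal, so angular momentum about that axis is conserved.
I_p = ½(2.06)(0.289)² = 0.08603 kg·m². Taking the sense of the ball of putty's angular momentum as positive, L_{ball} = m v R = (0.193)(3.48)(0.289) = 0.1941 kg·m²/s.
L_i = −I_p ω_p + m v R = −(0.08603)(6.06) + 0.1941 = -0.3272 kg·m²/s.
After sticking, I_f = I_p + m R² = 0.08603 + (0.193)(0.289)² = 0.1021 kg·m².
ω_f = L_i / I_f = -0.3272 / 0.1021 = -3.203 rad/s.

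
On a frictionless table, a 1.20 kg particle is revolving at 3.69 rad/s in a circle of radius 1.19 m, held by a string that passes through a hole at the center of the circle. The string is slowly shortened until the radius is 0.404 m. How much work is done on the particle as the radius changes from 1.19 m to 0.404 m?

No torque about the axis ⇒ m r₁² ω₁ = m r₂² ω₂.
ω₂ = ω₁ (r₁/r₂)² = (3.69)(1.19/0.404)² = 32.02 rad/s.
W = ΔKE = ½m(v₂² − v₁²) = 88.81 J.

W ≈ 88.8 J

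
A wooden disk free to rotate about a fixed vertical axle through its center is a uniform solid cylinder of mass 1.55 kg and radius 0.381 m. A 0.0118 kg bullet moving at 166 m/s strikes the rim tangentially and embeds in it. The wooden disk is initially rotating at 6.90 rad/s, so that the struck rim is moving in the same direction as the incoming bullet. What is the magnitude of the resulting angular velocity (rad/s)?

|ω_f| ≈ 13.3 rad/s

About the axle the impulsive forces during the collision are internal, so angular momentum about that axis is conserved.
I_p = ½(1.55)(0.381)² = 0.1125 kg·m². Taking the sense of the bullet's angular momentum as positive, L_{bullet} = m v R = (0.0118)(166)(0.381) = 0.7463 kg·m²/s.
L_i = +I_p ω_p + m v R = +(0.1125)(6.90) + 0.7463 = 1.523 kg·m²/s.
After sticking, I_f = I_p + m R² = 0.1125 + (0.0118)(0.381)² = 0.1142 kg·m².
ω_f = L_i / I_f = 1.523 / 0.1142 = 13.33 rad/s.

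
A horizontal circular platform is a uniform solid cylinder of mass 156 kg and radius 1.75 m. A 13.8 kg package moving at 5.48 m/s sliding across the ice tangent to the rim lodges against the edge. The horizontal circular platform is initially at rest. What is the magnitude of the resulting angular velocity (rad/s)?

The axle reaction passes through the central axle and exerts no torque about it; angular momentum about the central axle is conserved through the impact.
I_p = ½(156)(1.75)² = 238.9 kg·m². Taking the sense of the package's angular momentum as positive, L_{package} = m v R = (13.8)(5.48)(1.75) = 132.3 kg·m²/s.
L_i = 0 + 132.3 = 132.3 kg·m²/s.
After sticking, I_f = I_p + m R² = 238.9 + (13.8)(1.75)² = 281.1 kg·m².
ω_f = L_i / I_f = 132.3 / 281.1 = 0.4707 rad/s.

|ω_f| ≈ 0.471 rad/s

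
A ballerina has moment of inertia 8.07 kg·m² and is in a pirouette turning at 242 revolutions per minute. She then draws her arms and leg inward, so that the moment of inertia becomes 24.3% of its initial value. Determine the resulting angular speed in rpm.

With no external torque about the axis, L is conserved: I₁ω₁ = I₂ω₂.
I₂ = 0.243 × 8.07 = 1.961 kg·m².
ω₂ = I₁ω₁ / I₂ = (8.070)(242 rpm) / (1.961) = 995.9 rpm.

ω₂ ≈ 996 rpm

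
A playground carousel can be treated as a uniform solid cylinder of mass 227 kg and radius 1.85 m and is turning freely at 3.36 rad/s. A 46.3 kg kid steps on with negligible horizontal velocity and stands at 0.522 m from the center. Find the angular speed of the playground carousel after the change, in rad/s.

No external torque acts about the center; L_before = L_after.
I_p = ½(227)(1.85)² = 388.5 kg·m².
Added inertia Σmr² = (46.3)(0.522)² = 12.62 kg·m²; I_f = 388.5 + 12.62 = 401.1 kg·m².
ω_f = I_p ω_i / I_f = (388.5)(3.36) / 401.1 = 3.254 rad/s.

ω_f ≈ 3.25 rad/s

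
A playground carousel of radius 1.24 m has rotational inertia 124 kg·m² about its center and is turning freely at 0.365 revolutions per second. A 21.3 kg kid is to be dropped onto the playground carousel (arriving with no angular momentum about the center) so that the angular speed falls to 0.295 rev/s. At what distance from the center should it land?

The added mass arrives with no angular momentum about the center, and any external torque about the center is negligible, so the system's angular momentum is conserved.
I_p ω_i = (I_p + m r²) ω_f ⇒ m r² = I_p(ω_i/ω_f − 1) = 124.0(0.365/0.295 − 1) = 29.42 kg·m².
r = √(29.42/21.3) = 1.175 m.

r ≈ 1.18 m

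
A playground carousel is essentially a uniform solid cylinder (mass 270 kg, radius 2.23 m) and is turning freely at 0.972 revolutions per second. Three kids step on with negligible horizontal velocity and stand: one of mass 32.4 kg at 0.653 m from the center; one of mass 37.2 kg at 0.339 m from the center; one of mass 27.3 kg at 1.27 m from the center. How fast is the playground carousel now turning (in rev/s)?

ω_f ≈ 0.890 rev/s

No external torque acts about the center; L_before = L_after.
I_p = ½(270)(2.23)² = 671.3 kg·m².
Added inertia Σmr² = (32.4)(0.653)² + (37.2)(0.339)² + (27.3)(1.27)² = 62.12 kg·m²; I_f = 671.3 + 62.12 = 733.5 kg·m².
ω_f = I_p ω_i / I_f = (671.3)(0.972) / 733.5 = 0.8897 rev/s.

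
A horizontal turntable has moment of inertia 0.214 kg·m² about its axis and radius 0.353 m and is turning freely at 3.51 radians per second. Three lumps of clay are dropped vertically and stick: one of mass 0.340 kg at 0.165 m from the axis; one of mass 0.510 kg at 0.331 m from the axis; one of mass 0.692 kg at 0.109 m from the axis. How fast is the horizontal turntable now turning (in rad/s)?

No external torque acts about the axis; L_before = L_after.
Added inertia Σmr² = (0.340)(0.165)² + (0.510)(0.331)² + (0.692)(0.109)² = 0.07335 kg·m²; I_f = 0.2140 + 0.07335 = 0.2874 kg·m².
ω_f = I_p ω_i / I_f = (0.2140)(3.51) / 0.2874 = 2.614 rad/s.

ω_f ≈ 2.61 rad/s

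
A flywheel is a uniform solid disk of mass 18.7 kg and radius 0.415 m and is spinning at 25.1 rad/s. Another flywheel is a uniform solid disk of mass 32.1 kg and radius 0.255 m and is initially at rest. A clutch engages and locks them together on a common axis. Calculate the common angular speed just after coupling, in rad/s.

|ω_f| ≈ 15.2 rad/s

No external torque acts about the common axis, so total angular momentum is conserved.
Moments of inertia: I_A = ½(18.7)(0.415)² = 1.610 kg·m²; I_B = ½(32.1)(0.255)² = 1.044 kg·m².
Taking A's sense as positive: L = (1.610)(25.1) = 40.42 kg·m²·rad/s.
Combined I = 1.610 + 1.044 = 2.654 kg·m².
ω_f = L / I = 40.42 / 2.654 = 15.23 rad/s.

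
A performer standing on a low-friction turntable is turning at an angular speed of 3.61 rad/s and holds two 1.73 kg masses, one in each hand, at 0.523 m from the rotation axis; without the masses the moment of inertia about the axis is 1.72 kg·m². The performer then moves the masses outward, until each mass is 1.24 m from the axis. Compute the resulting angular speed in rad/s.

No external torque acts about the spin axis, so angular momentum is conserved.
I₁ = 1.72 + 2(1.73)(0.523)² = 2.666 kg·m²; I₂ = 1.72 + 2(1.73)(1.24)² = 7.040 kg·m².
ω₂ = I₁ω₁ / I₂ = (2.666)(3.61 rad/s) / (7.040) = 1.367 rad/s.

ω₂ ≈ 1.37 rad/s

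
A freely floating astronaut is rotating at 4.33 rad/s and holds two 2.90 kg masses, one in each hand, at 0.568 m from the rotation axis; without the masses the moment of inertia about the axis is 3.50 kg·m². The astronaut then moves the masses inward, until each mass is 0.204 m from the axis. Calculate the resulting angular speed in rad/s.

Angular momentum about the spin axis is conserved since the torque about it is zero.
I₁ = 3.50 + 2(2.90)(0.568)² = 5.371 kg·m²; I₂ = 3.50 + 2(2.90)(0.204)² = 3.741 kg·m².
ω₂ = I₁ω₁ / I₂ = (5.371)(4.33 rad/s) / (3.741) = 6.216 rad/s.

ω₂ ≈ 6.22 rad/s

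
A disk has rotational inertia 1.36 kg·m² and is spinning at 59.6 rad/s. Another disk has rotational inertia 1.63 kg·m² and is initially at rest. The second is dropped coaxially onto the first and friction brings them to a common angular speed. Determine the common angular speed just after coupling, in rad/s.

The coupling torques are internal; angular momentum about the shared axis is conserved.
Taking A's sense as positive: L = (1.360)(59.6) = 81.06 kg·m²·rad/s.
Combined I = 1.360 + 1.630 = 2.990 kg·m².
ω_f = L / I = 81.06 / 2.990 = 27.11 rad/s.

|ω_f| ≈ 27.1 rad/s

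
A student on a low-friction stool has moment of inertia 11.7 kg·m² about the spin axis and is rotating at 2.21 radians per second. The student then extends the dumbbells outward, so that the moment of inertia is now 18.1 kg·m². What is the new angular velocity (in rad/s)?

Angular momentum about the spin axis is conserved since the torque about it is zero.
ω₂ = I₁ω₁ / I₂ = (11.70)(2.21 rad/s) / (18.10) = 1.429 rad/s.

ω₂ ≈ 1.43 rad/s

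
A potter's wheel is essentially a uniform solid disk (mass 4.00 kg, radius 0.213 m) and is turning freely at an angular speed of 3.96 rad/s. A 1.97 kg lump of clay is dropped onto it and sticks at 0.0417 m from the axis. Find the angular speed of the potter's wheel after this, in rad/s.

The added mass arrives with no angular momentum about the axis, and any external torque about the axis is negligible, so the system's angular momentum is conserved.
I_p = ½(4.00)(0.213)² = 0.09074 kg·m².
Added inertia Σmr² = (1.97)(0.0417)² = 0.003426 kg·m²; I_f = 0.09074 + 0.003426 = 0.09416 kg·m².
ω_f = I_p ω_i / I_f = (0.09074)(3.96) / 0.09416 = 3.816 rad/s.

ω_f ≈ 3.82 rad/s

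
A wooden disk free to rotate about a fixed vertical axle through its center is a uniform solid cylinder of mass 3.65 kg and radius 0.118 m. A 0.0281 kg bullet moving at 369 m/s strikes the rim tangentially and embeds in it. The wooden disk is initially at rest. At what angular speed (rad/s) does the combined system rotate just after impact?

The axle reaction passes through the axle and exerts no torque about it; angular momentum about the axle is conserved through the impact.
I_p = ½(3.65)(0.118)² = 0.02541 kg·m². Taking the sense of the bullet's angular momentum as positive, L_{bullet} = m v R = (0.0281)(369)(0.118) = 1.224 kg·m²/s.
L_i = 0 + 1.224 = 1.224 kg·m²/s.
After sticking, I_f = I_p + m R² = 0.02541 + (0.0281)(0.118)² = 0.02580 kg·m².
ω_f = L_i / I_f = 1.224 / 0.02580 = 47.42 rad/s.

|ω_f| ≈ 47.4 rad/s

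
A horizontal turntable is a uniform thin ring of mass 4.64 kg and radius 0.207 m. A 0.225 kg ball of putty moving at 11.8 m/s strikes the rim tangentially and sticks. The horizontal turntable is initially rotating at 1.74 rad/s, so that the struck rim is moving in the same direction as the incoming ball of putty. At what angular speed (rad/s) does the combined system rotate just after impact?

|ω_f| ≈ 4.30 rad/s

The axle reaction passes through the axle and exerts no torque about it; angular momentum about the axle is conserved through the impact.
I_p = (4.64)(0.207)² = 0.1988 kg·m². Taking the sense of the ball of putty's angular momentum as positive, L_{ball} = m v R = (0.225)(11.8)(0.207) = 0.5496 kg·m²/s.
L_i = +I_p ω_p + m v R = +(0.1988)(1.74) + 0.5496 = 0.8955 kg·m²/s.
After sticking, I_f = I_p + m R² = 0.1988 + (0.225)(0.207)² = 0.2085 kg·m².
ω_f = L_i / I_f = 0.8955 / 0.2085 = 4.296 rad/s.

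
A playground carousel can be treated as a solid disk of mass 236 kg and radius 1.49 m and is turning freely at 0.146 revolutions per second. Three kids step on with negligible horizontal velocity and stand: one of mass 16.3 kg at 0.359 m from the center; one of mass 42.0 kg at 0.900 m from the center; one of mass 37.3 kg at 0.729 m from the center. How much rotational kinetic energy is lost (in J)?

energy lost ≈ 19.4 J

No external torque acts about the center; L_before = L_after.
I_p = ½(236)(1.49)² = 262.0 kg·m².
Added inertia Σmr² = (16.3)(0.359)² + (42.0)(0.900)² + (37.3)(0.729)² = 55.94 kg·m²; I_f = 262.0 + 55.94 = 317.9 kg·m².
ω_f = I_p ω_i / I_f = (262.0)(0.146) / 317.9 = 0.1203 rev/s.
KE_i = ½(262.0)(0.9173 rad/s)² = 110.2 J; KE_f = ½(317.9)(0.7559)² = 90.83 J.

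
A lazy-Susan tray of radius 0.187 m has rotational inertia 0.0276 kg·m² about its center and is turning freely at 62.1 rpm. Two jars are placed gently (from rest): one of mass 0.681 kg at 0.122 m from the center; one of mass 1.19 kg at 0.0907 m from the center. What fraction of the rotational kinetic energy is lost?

No external torque acts about the center; L_before = L_after.
Added inertia Σmr² = (0.681)(0.122)² + (1.19)(0.0907)² = 0.01993 kg·m²; I_f = 0.02760 + 0.01993 = 0.04753 kg·m².
ω_f = I_p ω_i / I_f = (0.02760)(62.1) / 0.04753 = 36.06 rpm.
KE_i = ½(0.02760)(6.503 rad/s)² = 0.5836 J; KE_f = ½(0.04753)(3.777)² = 0.3389 J.
Fraction lost = 0.4193.

fraction ≈ 0.419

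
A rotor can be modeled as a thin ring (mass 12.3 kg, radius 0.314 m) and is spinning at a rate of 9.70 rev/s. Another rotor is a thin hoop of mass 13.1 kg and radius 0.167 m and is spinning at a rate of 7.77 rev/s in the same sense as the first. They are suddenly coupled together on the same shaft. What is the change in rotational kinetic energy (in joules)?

The coupling torques are internal; angular momentum about the shared axis is conserved.
Moments of inertia: I_A = (12.3)(0.314)² = 1.213 kg·m²; I_B = (13.1)(0.167)² = 0.3653 kg·m².
Taking A's sense as positive: L = (1.213)(9.70) + (0.3653)(7.77) = 14.60 kg·m²·rev/s.
Combined I = 1.213 + 0.3653 = 1.578 kg·m².
ω_f = L / I = 14.60 / 1.578 = 9.253 rev/s.
KE_i = ½ΣIω² = 2688 J; KE_f = ½(1.578)(58.14)² = 2667 J.

ΔKE ≈ -20.6 J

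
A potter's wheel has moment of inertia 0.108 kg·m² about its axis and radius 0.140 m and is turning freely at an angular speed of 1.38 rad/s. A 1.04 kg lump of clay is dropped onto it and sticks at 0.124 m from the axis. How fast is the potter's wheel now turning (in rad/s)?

The added mass arrives with no angular momentum about the axis, and any external torque about the axis is negligible, so the system's angular momentum is conserved.
Added inertia Σmr² = (1.04)(0.124)² = 0.01599 kg·m²; I_f = 0.1080 + 0.01599 = 0.1240 kg·m².
ω_f = I_p ω_i / I_f = (0.1080)(1.38) / 0.1240 = 1.202 rad/s.

ω_f ≈ 1.20 rad/s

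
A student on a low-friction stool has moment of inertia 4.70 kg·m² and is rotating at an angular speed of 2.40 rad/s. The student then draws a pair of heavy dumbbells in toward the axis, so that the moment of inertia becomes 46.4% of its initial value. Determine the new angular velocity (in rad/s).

No external torque acts about the spin axis, so angular momentum is conserved.
I₂ = 0.464 × 4.70 = 2.181 kg·m².
ω₂ = I₁ω₁ / I₂ = (4.700)(2.40 rad/s) / (2.181) = 5.172 rad/s.

ω₂ ≈ 5.17 rad/s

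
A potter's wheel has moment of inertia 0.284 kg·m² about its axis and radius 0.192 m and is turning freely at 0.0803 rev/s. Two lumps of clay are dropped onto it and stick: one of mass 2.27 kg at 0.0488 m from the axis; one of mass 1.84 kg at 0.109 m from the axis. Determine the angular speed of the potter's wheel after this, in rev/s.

ω_f ≈ 0.0733 rev/s

The added mass arrives with no angular momentum about the axis, and any external torque about the axis is negligible, so the system's angular momentum is conserved.
Added inertia Σmr² = (2.27)(0.0488)² + (1.84)(0.109)² = 0.02727 kg·m²; I_f = 0.2840 + 0.02727 = 0.3113 kg·m².
ω_f = I_p ω_i / I_f = (0.2840)(0.0803) / 0.3113 = 0.07327 rev/s.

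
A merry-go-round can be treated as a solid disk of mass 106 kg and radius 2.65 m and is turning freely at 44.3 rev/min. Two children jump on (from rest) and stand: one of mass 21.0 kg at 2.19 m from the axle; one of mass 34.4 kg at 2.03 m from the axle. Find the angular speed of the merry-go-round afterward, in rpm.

No external torque acts about the axle; L_before = L_after.
I_p = ½(106)(2.65)² = 372.2 kg·m².
Added inertia Σmr² = (21.0)(2.19)² + (34.4)(2.03)² = 242.5 kg·m²; I_f = 372.2 + 242.5 = 614.7 kg·m².
ω_f = I_p ω_i / I_f = (372.2)(44.3) / 614.7 = 26.82 rpm.

ω_f ≈ 26.8 rpm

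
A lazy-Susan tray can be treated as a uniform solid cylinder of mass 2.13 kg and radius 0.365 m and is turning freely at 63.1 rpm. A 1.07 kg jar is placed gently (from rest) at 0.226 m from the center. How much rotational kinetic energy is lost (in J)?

No external torque acts about the center; L_before = L_after.
I_p = ½(2.13)(0.365)² = 0.1419 kg·m².
Added inertia Σmr² = (1.07)(0.226)² = 0.05465 kg·m²; I_f = 0.1419 + 0.05465 = 0.1965 kg·m².
ω_f = I_p ω_i / I_f = (0.1419)(63.1) / 0.1965 = 45.55 rpm.
KE_i = ½(0.1419)(6.608 rad/s)² = 3.098 J; KE_f = ½(0.1965)(4.770)² = 2.236 J.

energy lost ≈ 0.861 J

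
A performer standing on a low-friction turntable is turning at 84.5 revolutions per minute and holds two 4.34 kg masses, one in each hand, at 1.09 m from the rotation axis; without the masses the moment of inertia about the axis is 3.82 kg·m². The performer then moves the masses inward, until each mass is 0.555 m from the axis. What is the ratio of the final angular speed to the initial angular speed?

ω₂/ω₁ ≈ 2.18

No external torque acts about the spin axis, so angular momentum is conserved.
I₁ = 3.82 + 2(4.34)(1.09)² = 14.13 kg·m²; I₂ = 3.82 + 2(4.34)(0.555)² = 6.494 kg·m².
ω₂/ω₁ = I₁/I₂ = 14.13 / 6.494 = 2.176.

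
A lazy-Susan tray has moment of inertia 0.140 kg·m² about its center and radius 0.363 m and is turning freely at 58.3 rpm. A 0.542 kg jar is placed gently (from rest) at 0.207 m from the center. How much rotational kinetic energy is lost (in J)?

energy lost ≈ 0.371 J

The added mass arrives with no angular momentum about the center, and any external torque about the center is negligible, so the system's angular momentum is conserved.
Added inertia Σmr² = (0.542)(0.207)² = 0.02322 kg·m²; I_f = 0.1400 + 0.02322 = 0.1632 kg·m².
ω_f = I_p ω_i / I_f = (0.1400)(58.3) / 0.1632 = 50.00 rpm.
KE_i = ½(0.1400)(6.105 rad/s)² = 2.609 J; KE_f = ½(0.1632)(5.236)² = 2.238 J.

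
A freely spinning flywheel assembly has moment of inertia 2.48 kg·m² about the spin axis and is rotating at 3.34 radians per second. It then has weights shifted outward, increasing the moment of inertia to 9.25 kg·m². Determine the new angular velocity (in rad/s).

ω₂ ≈ 0.895 rad/s

With no external torque about the axis, L is conserved: I₁ω₁ = I₂ω₂.
ω₂ = I₁ω₁ / I₂ = (2.480)(3.34 rad/s) / (9.250) = 0.8955 rad/s.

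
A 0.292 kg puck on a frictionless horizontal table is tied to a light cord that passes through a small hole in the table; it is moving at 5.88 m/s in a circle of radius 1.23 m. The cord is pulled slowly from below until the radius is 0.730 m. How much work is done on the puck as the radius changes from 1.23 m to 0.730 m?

W ≈ 9.28 J

Central (radial) force ⇒ zero torque about the center ⇒ m v r is constant.
v₂ = v₁ r₁ / r₂ = (5.88)(1.23) / (0.730) = 9.907 m/s.
W = ΔKE = ½m(v₂² − v₁²) = 9.283 J.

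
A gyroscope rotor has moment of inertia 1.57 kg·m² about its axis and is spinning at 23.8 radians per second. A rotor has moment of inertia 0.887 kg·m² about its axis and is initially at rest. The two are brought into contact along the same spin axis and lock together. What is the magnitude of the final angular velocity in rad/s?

|ω_f| ≈ 15.2 rad/s

No external torque acts about the common axis, so total angular momentum is conserved.
Taking A's sense as positive: L = (1.570)(23.8) = 37.37 kg·m²·rad/s.
Combined I = 1.570 + 0.8870 = 2.457 kg·m².
ω_f = L / I = 37.37 / 2.457 = 15.21 rad/s.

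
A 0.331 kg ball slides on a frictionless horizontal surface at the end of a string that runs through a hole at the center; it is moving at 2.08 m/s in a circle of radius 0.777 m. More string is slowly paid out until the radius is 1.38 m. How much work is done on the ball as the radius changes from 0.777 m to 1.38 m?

The only horizontal force on the mass is along the cord (radial), so it exerts no torque about the hole and angular momentum m v r is conserved.
v₂ = v₁ r₁ / r₂ = (2.08)(0.777) / (1.38) = 1.171 m/s.
W = ΔKE = ½m(v₂² − v₁²) = -0.4890 J.

W ≈ -0.489 J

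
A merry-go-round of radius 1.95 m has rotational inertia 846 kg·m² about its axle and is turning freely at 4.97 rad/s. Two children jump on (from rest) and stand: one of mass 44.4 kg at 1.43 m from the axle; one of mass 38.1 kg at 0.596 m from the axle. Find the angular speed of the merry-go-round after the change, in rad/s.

The added mass arrives with no angular momentum about the axle, and any external torque about the axle is negligible, so the system's angular momentum is conserved.
Added inertia Σmr² = (44.4)(1.43)² + (38.1)(0.596)² = 104.3 kg·m²; I_f = 846.0 + 104.3 = 950.3 kg·m².
ω_f = I_p ω_i / I_f = (846.0)(4.97) / 950.3 = 4.424 rad/s.

ω_f ≈ 4.42 rad/s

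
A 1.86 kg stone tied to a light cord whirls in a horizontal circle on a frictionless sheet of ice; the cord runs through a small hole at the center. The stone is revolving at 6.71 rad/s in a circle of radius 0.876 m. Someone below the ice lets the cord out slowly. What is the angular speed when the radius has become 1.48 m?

ω₂ ≈ 2.35 rad/s

No torque about the axis ⇒ m r₁² ω₁ = m r₂² ω₂.
ω₂ = ω₁ (r₁/r₂)² = (6.71)(0.876/1.48)² = 2.351 rad/s.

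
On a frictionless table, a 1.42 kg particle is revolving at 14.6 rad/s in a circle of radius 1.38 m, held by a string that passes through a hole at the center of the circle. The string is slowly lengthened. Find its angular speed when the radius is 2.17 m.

ω₂ ≈ 5.90 rad/s

The constraining force is radial, so m r² ω about the center is conserved.
ω₂ = ω₁ (r₁/r₂)² = (14.6)(1.38/2.17)² = 5.905 rad/s.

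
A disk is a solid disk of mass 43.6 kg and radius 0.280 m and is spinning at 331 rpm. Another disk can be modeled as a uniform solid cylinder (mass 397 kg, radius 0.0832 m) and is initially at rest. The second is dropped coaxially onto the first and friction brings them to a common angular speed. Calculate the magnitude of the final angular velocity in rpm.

|ω_f| ≈ 183 rpm

No external torque acts about the common axis, so total angular momentum is conserved.
Moments of inertia: I_A = ½(43.6)(0.280)² = 1.709 kg·m²; I_B = ½(397)(0.0832)² = 1.374 kg·m².
Taking A's sense as positive: L = (1.709)(331) = 565.7 kg·m²·rpm.
Combined I = 1.709 + 1.374 = 3.083 kg·m².
ω_f = L / I = 565.7 / 3.083 = 183.5 rpm.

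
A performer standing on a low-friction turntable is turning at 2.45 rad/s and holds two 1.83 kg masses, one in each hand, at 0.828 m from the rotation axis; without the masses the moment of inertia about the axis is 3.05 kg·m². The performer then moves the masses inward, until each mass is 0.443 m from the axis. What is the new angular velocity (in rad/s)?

ω₂ ≈ 3.61 rad/s

Angular momentum about the spin axis is conserved since the torque about it is zero.
I₁ = 3.05 + 2(1.83)(0.828)² = 5.559 kg·m²; I₂ = 3.05 + 2(1.83)(0.443)² = 3.768 kg·m².
ω₂ = I₁ω₁ / I₂ = (5.559)(2.45 rad/s) / (3.768) = 3.614 rad/s.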